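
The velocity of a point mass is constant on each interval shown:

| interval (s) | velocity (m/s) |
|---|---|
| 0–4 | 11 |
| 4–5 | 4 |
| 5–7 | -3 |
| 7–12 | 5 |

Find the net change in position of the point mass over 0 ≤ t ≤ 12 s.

Net displacement equals the area under the velocity-time graph (areas below the axis count negative).
0–4 s: 11 × 4 = 44 m
4–5 s: 4 × 1 = 4 m
5–7 s: -3 × 2 = -6 m
7–12 s: 5 × 5 = 25 m
Net displacement = 67 m

67 m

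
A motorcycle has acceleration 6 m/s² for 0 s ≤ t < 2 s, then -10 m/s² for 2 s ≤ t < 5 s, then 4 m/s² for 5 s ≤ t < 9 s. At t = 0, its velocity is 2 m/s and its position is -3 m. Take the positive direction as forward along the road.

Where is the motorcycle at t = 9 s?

On each constant-a segment, Δv = aΔt and Δx = v₀Δt + ½aΔt²; chain segment to segment.
0–2 s: v starts 2 m/s; Δx = 2·2 + ½·6·2² = 16 m; v ends 14 m/s.
2–5 s: v starts 14 m/s; Δx = 14·3 + ½·-10·3² = -3 m; v ends -16 m/s.
5–9 s: v starts -16 m/s; Δx = -16·4 + ½·4·4² = -32 m; v ends 0 m/s.
x(9) = -3 + Σ Δx = -22 m.

-22 m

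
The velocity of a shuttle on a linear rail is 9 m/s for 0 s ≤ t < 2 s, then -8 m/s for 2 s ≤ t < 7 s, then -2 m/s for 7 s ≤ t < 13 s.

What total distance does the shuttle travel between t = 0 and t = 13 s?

Distance (not displacement) is the total path length: add the absolute areas under v-t.
0–2 s: |9| × 2 = 18 m
2–7 s: |-8| × 5 = 40 m
7–13 s: |-2| × 6 = 12 m
Total distance = 70 m

70 m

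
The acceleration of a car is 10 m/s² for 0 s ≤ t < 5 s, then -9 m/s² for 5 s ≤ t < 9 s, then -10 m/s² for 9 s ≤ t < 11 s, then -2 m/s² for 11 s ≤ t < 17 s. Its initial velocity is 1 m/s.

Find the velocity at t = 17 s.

-17 m/s

Δv equals the area under the a-t graph; then v = v₀ + Δv.
0–5 s: 10 × 5 = 50 m/s
5–9 s: -9 × 4 = -36 m/s
9–11 s: -10 × 2 = -20 m/s
11–17 s: -2 × 6 = -12 m/s
Δv = -18 m/s, so v(17) = 1 + (-18) = -17 m/s.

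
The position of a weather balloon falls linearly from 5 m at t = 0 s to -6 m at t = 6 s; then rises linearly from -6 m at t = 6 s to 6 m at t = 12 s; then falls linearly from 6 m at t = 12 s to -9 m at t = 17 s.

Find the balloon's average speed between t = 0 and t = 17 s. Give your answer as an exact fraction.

Average speed = (total path length)/(elapsed time); on a piecewise-linear x-t graph the path length is Σ|Δx|.
0–6 s: |Δx| = |-6 − 5| = 11 m
6–12 s: |Δx| = |6 − -6| = 12 m
12–17 s: |Δx| = |-9 − 6| = 15 m
Total path = 38 m; average speed = 38/17 = 38/17 m/s.

38/17 m/s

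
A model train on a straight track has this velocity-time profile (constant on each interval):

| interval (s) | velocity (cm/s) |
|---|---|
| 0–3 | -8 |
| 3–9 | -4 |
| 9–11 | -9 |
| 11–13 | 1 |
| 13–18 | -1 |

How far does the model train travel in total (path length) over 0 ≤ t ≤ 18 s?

Total distance travelled is ∫|v| dt — sum the magnitudes of each area piece.
0–3 s: |-8| × 3 = 24 cm
3–9 s: |-4| × 6 = 24 cm
9–11 s: |-9| × 2 = 18 cm
11–13 s: |1| × 2 = 2 cm
13–18 s: |-1| × 5 = 5 cm
Total distance = 73 cm

73 cm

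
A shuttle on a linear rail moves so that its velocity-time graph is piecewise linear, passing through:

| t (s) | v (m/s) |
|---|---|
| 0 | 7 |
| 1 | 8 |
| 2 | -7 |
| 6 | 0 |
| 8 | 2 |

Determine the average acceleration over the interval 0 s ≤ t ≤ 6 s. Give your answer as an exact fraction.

Average acceleration = Δv/Δt = (0 − 7)/(6 − 0) = -7/6 m/s².

-7/6 m/s²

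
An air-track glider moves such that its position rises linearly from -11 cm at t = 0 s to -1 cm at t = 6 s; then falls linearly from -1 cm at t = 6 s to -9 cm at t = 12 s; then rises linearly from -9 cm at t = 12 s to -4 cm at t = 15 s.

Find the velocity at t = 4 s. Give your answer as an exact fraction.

5/3 cm/s

Velocity is the slope of the x-t graph on 0–6 s: (-1 − -11)/(6 − 0) = 5/3 cm/s.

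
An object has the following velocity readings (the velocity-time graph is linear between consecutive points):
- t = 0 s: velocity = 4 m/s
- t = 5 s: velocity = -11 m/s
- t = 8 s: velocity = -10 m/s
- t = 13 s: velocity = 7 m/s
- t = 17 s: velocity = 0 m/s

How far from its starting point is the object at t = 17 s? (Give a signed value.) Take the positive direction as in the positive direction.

Displacement is the signed area under the v-t curve.
0–5 s: ½(4 + -11)(5) = -17.5 m
5–8 s: ½(-11 + -10)(3) = -31.5 m
8–13 s: ½(-10 + 7)(5) = -7.5 m
13–17 s: ½(7 + 0)(4) = 14 m
Net displacement = -42.5 m

-42.5 m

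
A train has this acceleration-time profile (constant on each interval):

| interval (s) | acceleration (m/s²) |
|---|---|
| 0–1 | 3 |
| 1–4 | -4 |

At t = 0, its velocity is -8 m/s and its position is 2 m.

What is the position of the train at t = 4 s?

-37.5 m

On each constant-a segment, Δv = aΔt and Δx = v₀Δt + ½aΔt²; chain segment to segment.
0–1 s: v starts -8 m/s; Δx = -8·1 + ½·3·1² = -6.5 m; v ends -5 m/s.
1–4 s: v starts -5 m/s; Δx = -5·3 + ½·-4·3² = -33 m; v ends -17 m/s.
x(4) = 2 + Σ Δx = -37.5 m.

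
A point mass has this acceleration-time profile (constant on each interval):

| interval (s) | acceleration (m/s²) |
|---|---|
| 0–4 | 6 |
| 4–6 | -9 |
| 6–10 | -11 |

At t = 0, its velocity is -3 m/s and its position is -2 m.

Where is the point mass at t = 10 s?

-18 m

On each constant-a segment, Δv = aΔt and Δx = v₀Δt + ½aΔt²; chain segment to segment.
0–4 s: v starts -3 m/s; Δx = -3·4 + ½·6·4² = 36 m; v ends 21 m/s.
4–6 s: v starts 21 m/s; Δx = 21·2 + ½·-9·2² = 24 m; v ends 3 m/s.
6–10 s: v starts 3 m/s; Δx = 3·4 + ½·-11·4² = -76 m; v ends -41 m/s.
x(10) = -2 + Σ Δx = -18 m.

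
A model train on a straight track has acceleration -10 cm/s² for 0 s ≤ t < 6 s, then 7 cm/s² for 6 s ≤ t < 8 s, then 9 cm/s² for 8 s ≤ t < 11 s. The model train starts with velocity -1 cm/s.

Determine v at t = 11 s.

Δv equals the area under the a-t graph; then v = v₀ + Δv.
0–6 s: -10 × 6 = -60 cm/s
6–8 s: 7 × 2 = 14 cm/s
8–11 s: 9 × 3 = 27 cm/s
Δv = -19 cm/s, so v(11) = -1 + (-19) = -20 cm/s.

-20 cm/s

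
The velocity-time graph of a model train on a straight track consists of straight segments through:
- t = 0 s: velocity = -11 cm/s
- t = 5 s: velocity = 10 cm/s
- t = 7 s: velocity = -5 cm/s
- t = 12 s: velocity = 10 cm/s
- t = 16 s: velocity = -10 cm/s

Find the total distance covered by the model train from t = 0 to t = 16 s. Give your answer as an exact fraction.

1585/21 cm

Total distance travelled is ∫|v| dt — sum the magnitudes of each area piece.
0–5 s: v = 0 at t = 55/21 s; triangle areas 605/42 + 250/21 = 1105/42 cm
5–7 s: v = 0 at t = 19/3 s; triangle areas 20/3 + 5/3 = 25/3 cm
7–12 s: v = 0 at t = 26/3 s; triangle areas 25/6 + 50/3 = 125/6 cm
12–16 s: v = 0 at t = 14 s; triangle areas 10 + 10 = 20 cm
Total distance = 1585/21 cm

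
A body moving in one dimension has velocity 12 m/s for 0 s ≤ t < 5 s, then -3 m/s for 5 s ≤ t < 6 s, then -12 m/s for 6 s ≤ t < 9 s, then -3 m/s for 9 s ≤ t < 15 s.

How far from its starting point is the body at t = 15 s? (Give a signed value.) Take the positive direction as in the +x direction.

3 m

Net displacement equals the area under the velocity-time graph (areas below the axis count negative).
0–5 s: 12 × 5 = 60 m
5–6 s: -3 × 1 = -3 m
6–9 s: -12 × 3 = -36 m
9–15 s: -3 × 6 = -18 m
Net displacement = 3 m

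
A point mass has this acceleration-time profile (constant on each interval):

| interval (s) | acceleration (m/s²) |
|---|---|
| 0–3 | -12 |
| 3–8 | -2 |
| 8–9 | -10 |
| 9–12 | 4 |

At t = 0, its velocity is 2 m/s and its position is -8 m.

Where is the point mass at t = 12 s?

On each constant-a segment, Δv = aΔt and Δx = v₀Δt + ½aΔt²; chain segment to segment.
0–3 s: v starts 2 m/s; Δx = 2·3 + ½·-12·3² = -48 m; v ends -34 m/s.
3–8 s: v starts -34 m/s; Δx = -34·5 + ½·-2·5² = -195 m; v ends -44 m/s.
8–9 s: v starts -44 m/s; Δx = -44·1 + ½·-10·1² = -49 m; v ends -54 m/s.
9–12 s: v starts -54 m/s; Δx = -54·3 + ½·4·3² = -144 m; v ends -42 m/s.
x(12) = -8 + Σ Δx = -444 m.

-444 m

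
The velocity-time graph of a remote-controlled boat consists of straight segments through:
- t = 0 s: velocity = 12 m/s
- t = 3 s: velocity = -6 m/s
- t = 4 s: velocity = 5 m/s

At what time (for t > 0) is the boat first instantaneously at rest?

v changes sign on 0–3 s (from 12 to -6); the graph is linear there, so v = 0 at t = 0 + (-12)·(3 − 0)/(-6 − 12) = 2 s.

t = 2 s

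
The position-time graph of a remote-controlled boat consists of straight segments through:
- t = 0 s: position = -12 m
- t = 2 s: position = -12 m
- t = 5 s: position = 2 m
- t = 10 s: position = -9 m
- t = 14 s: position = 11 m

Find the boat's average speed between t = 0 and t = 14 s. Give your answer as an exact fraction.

45/14 m/s

Average speed = (total path length)/(elapsed time); on a piecewise-linear x-t graph the path length is Σ|Δx|.
0–2 s: |Δx| = |-12 − -12| = 0 m
2–5 s: |Δx| = |2 − -12| = 14 m
5–10 s: |Δx| = |-9 − 2| = 11 m
10–14 s: |Δx| = |11 − -9| = 20 m
Total path = 45 m; average speed = 45/14 = 45/14 m/s.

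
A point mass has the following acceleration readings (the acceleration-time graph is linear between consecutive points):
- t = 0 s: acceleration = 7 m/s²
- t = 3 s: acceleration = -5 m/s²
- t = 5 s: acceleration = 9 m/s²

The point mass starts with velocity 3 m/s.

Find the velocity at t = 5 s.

Δv equals the area under the a-t graph; then v = v₀ + Δv.
0–3 s: ½(7 + -5)(3) = 3 m/s
3–5 s: ½(-5 + 9)(2) = 4 m/s
Δv = 7 m/s, so v(5) = 3 + (7) = 10 m/s.

10 m/s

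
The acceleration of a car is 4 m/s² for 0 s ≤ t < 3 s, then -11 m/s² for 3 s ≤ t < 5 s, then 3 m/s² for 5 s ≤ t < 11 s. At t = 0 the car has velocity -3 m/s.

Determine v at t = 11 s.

5 m/s

Δv equals the area under the a-t graph; then v = v₀ + Δv.
0–3 s: 4 × 3 = 12 m/s
3–5 s: -11 × 2 = -22 m/s
5–11 s: 3 × 6 = 18 m/s
Δv = 8 m/s, so v(11) = -3 + (8) = 5 m/s.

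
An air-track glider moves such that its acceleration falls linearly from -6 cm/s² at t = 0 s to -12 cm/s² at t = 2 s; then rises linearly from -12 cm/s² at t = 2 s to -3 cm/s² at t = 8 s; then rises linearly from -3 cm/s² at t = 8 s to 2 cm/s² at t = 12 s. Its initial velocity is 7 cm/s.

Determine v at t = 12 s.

Δv equals the area under the a-t graph; then v = v₀ + Δv.
0–2 s: ½(-6 + -12)(2) = -18 cm/s
2–8 s: ½(-12 + -3)(6) = -45 cm/s
8–12 s: ½(-3 + 2)(4) = -2 cm/s
Δv = -65 cm/s, so v(12) = 7 + (-65) = -58 cm/s.

-58 cm/s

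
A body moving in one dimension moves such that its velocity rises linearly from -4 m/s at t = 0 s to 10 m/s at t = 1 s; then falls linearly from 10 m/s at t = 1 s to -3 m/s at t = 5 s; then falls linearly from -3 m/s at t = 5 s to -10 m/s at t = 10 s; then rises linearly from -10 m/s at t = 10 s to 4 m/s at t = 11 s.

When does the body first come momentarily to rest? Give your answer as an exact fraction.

v changes sign on 0–1 s (from -4 to 10); the graph is linear there, so v = 0 at t = 0 + (4)·(1 − 0)/(10 − -4) = 2/7 s.

t = 2/7 s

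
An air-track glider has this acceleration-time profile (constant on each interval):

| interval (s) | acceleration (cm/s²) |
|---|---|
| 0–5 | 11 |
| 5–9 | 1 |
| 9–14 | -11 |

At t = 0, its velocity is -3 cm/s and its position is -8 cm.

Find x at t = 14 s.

473 cm

On each constant-a segment, Δv = aΔt and Δx = v₀Δt + ½aΔt²; chain segment to segment.
0–5 s: v starts -3 cm/s; Δx = -3·5 + ½·11·5² = 122.5 cm; v ends 52 cm/s.
5–9 s: v starts 52 cm/s; Δx = 52·4 + ½·1·4² = 216 cm; v ends 56 cm/s.
9–14 s: v starts 56 cm/s; Δx = 56·5 + ½·-11·5² = 142.5 cm; v ends 1 cm/s.
x(14) = -8 + Σ Δx = 473 cm.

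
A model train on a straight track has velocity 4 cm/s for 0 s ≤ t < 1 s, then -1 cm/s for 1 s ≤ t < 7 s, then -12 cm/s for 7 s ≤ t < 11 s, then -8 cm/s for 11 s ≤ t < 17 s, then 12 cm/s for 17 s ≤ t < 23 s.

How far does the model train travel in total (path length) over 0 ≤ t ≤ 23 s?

Distance (not displacement) is the total path length: add the absolute areas under v-t.
0–1 s: |4| × 1 = 4 cm
1–7 s: |-1| × 6 = 6 cm
7–11 s: |-12| × 4 = 48 cm
11–17 s: |-8| × 6 = 48 cm
17–23 s: |12| × 6 = 72 cm
Total distance = 178 cm

178 cm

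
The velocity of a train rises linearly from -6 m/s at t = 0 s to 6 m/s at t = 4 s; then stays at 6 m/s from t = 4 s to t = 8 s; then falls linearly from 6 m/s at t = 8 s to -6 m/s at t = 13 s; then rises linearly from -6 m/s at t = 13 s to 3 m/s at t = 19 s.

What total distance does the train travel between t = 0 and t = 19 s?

66 m

Distance (not displacement) is the total path length: add the absolute areas under v-t.
0–4 s: v = 0 at t = 2 s; triangle areas 6 + 6 = 12 m
4–8 s: |6| × 4 = 24 m
8–13 s: v = 0 at t = 10.5 s; triangle areas 7.5 + 7.5 = 15 m
13–19 s: v = 0 at t = 17 s; triangle areas 12 + 3 = 15 m
Total distance = 66 m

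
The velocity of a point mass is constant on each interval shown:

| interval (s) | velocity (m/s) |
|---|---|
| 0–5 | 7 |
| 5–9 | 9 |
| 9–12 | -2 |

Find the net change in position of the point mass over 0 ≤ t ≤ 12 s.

65 m

Displacement is the signed area under the v-t curve.
0–5 s: 7 × 5 = 35 m
5–9 s: 9 × 4 = 36 m
9–12 s: -2 × 3 = -6 m
Net displacement = 65 m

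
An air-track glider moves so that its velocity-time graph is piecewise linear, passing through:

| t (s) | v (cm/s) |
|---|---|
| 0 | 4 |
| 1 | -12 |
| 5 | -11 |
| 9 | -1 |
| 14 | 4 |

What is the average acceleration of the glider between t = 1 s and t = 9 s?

Average acceleration = Δv/Δt = (-1 − -12)/(9 − 1) = 1.375 cm/s².

1.375 cm/s²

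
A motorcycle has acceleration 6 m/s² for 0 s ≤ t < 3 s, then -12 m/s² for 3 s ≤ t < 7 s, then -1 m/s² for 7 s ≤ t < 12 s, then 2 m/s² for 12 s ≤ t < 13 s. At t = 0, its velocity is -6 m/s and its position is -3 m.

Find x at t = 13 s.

-274.5 m

On each constant-a segment, Δv = aΔt and Δx = v₀Δt + ½aΔt²; chain segment to segment.
0–3 s: v starts -6 m/s; Δx = -6·3 + ½·6·3² = 9 m; v ends 12 m/s.
3–7 s: v starts 12 m/s; Δx = 12·4 + ½·-12·4² = -48 m; v ends -36 m/s.
7–12 s: v starts -36 m/s; Δx = -36·5 + ½·-1·5² = -192.5 m; v ends -41 m/s.
12–13 s: v starts -41 m/s; Δx = -41·1 + ½·2·1² = -40 m; v ends -39 m/s.
x(13) = -3 + Σ Δx = -274.5 m.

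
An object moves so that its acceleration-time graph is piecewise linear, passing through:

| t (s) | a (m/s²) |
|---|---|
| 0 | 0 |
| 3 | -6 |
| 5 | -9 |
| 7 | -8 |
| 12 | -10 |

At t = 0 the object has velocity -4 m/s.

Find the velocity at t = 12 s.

-90 m/s

Δv equals the area under the a-t graph; then v = v₀ + Δv.
0–3 s: ½(0 + -6)(3) = -9 m/s
3–5 s: ½(-6 + -9)(2) = -15 m/s
5–7 s: ½(-9 + -8)(2) = -17 m/s
7–12 s: ½(-8 + -10)(5) = -45 m/s
Δv = -86 m/s, so v(12) = -4 + (-86) = -90 m/s.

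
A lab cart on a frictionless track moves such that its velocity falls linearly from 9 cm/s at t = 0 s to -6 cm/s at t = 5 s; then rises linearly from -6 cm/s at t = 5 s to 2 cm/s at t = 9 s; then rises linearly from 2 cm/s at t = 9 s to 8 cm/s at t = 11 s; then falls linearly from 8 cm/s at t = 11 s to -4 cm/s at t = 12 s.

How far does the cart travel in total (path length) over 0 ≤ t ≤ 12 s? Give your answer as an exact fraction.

Distance (not displacement) is the total path length: add the absolute areas under v-t.
0–5 s: v = 0 at t = 3 s; triangle areas 13.5 + 6 = 19.5 cm
5–9 s: v = 0 at t = 8 s; triangle areas 9 + 1 = 10 cm
9–11 s: |½(2 + 8)(2)| = 10 cm
11–12 s: v = 0 at t = 35/3 s; triangle areas 8/3 + 2/3 = 10/3 cm
Total distance = 257/6 cm

257/6 cm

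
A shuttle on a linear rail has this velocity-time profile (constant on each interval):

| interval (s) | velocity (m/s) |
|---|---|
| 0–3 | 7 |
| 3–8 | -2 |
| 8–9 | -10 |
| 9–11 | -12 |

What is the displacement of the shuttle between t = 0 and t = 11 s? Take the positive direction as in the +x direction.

-23 m

Displacement is the signed area under the v-t curve.
0–3 s: 7 × 3 = 21 m
3–8 s: -2 × 5 = -10 m
8–9 s: -10 × 1 = -10 m
9–11 s: -12 × 2 = -24 m
Net displacement = -23 m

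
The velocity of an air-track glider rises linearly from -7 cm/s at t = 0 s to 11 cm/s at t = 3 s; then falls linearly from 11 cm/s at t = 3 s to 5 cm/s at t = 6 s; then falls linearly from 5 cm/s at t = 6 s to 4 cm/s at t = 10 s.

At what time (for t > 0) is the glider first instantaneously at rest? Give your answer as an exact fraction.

t = 7/6 s

v changes sign on 0–3 s (from -7 to 11); the graph is linear there, so v = 0 at t = 0 + (7)·(3 − 0)/(11 − -7) = 7/6 s.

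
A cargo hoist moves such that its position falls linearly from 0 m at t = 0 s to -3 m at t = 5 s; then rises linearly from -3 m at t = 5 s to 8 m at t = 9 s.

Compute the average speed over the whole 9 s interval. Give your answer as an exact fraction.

14/9 m/s

Average speed = (total path length)/(elapsed time); on a piecewise-linear x-t graph the path length is Σ|Δx|.
0–5 s: |Δx| = |-3 − 0| = 3 m
5–9 s: |Δx| = |8 − -3| = 11 m
Total path = 14 m; average speed = 14/9 = 14/9 m/s.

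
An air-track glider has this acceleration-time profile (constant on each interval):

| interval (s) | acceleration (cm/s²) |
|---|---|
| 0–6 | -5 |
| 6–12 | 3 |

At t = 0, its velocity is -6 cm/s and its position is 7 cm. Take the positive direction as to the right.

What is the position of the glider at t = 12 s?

On each constant-a segment, Δv = aΔt and Δx = v₀Δt + ½aΔt²; chain segment to segment.
0–6 s: v starts -6 cm/s; Δx = -6·6 + ½·-5·6² = -126 cm; v ends -36 cm/s.
6–12 s: v starts -36 cm/s; Δx = -36·6 + ½·3·6² = -162 cm; v ends -18 cm/s.
x(12) = 7 + Σ Δx = -281 cm.

-281 cm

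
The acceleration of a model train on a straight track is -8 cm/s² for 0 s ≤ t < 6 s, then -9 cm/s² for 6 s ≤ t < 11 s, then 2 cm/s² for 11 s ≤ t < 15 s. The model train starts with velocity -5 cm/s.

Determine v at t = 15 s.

-90 cm/s

Δv equals the area under the a-t graph; then v = v₀ + Δv.
0–6 s: -8 × 6 = -48 cm/s
6–11 s: -9 × 5 = -45 cm/s
11–15 s: 2 × 4 = 8 cm/s
Δv = -85 cm/s, so v(15) = -5 + (-85) = -90 cm/s.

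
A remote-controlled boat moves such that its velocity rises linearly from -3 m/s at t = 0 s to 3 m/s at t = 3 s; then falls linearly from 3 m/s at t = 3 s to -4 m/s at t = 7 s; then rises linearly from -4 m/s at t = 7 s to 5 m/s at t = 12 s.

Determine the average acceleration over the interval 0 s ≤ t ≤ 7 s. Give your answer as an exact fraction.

-1/7 m/s²

Average acceleration = Δv/Δt = (-4 − -3)/(7 − 0) = -1/7 m/s².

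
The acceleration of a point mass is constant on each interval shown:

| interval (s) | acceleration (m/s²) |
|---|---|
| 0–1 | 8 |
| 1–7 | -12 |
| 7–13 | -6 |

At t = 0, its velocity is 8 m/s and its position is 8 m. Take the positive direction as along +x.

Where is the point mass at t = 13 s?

-544 m

On each constant-a segment, Δv = aΔt and Δx = v₀Δt + ½aΔt²; chain segment to segment.
0–1 s: v starts 8 m/s; Δx = 8·1 + ½·8·1² = 12 m; v ends 16 m/s.
1–7 s: v starts 16 m/s; Δx = 16·6 + ½·-12·6² = -120 m; v ends -56 m/s.
7–13 s: v starts -56 m/s; Δx = -56·6 + ½·-6·6² = -444 m; v ends -92 m/s.
x(13) = 8 + Σ Δx = -544 m.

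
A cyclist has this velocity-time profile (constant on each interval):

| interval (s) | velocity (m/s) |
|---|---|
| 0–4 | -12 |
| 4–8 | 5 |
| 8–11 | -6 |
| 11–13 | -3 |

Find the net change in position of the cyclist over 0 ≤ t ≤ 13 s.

Displacement is the signed area under the v-t curve.
0–4 s: -12 × 4 = -48 m
4–8 s: 5 × 4 = 20 m
8–11 s: -6 × 3 = -18 m
11–13 s: -3 × 2 = -6 m
Net displacement = -52 m

-52 m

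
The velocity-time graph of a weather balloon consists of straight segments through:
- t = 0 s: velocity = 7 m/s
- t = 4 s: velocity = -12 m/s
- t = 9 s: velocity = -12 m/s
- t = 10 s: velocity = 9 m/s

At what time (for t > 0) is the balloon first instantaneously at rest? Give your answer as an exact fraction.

t = 28/19 s

v changes sign on 0–4 s (from 7 to -12); the graph is linear there, so v = 0 at t = 0 + (-7)·(4 − 0)/(-12 − 7) = 28/19 s.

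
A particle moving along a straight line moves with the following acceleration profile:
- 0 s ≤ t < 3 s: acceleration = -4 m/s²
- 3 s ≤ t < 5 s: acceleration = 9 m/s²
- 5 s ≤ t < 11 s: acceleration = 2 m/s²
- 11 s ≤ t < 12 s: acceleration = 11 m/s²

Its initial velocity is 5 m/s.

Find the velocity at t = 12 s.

34 m/s

Δv equals the area under the a-t graph; then v = v₀ + Δv.
0–3 s: -4 × 3 = -12 m/s
3–5 s: 9 × 2 = 18 m/s
5–11 s: 2 × 6 = 12 m/s
11–12 s: 11 × 1 = 11 m/s
Δv = 29 m/s, so v(12) = 5 + (29) = 34 m/s.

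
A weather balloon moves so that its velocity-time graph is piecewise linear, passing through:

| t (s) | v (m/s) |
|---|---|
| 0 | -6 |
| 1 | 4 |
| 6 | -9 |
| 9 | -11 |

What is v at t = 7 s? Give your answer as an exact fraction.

-29/3 m/s

On 6–9 s the graph is linear from -9 to -11 m/s: v(7) = -9 + (-11 − -9)·(7 − 6)/(9 − 6) = -29/3 m/s.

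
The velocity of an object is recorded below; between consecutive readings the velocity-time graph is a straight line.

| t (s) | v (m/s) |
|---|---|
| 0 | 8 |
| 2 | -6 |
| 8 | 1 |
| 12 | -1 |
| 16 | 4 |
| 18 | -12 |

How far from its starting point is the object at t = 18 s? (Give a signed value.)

Net displacement equals the area under the velocity-time graph (areas below the axis count negative).
0–2 s: ½(8 + -6)(2) = 2 m
2–8 s: ½(-6 + 1)(6) = -15 m
8–12 s: ½(1 + -1)(4) = 0 m
12–16 s: ½(-1 + 4)(4) = 6 m
16–18 s: ½(4 + -12)(2) = -8 m
Net displacement = -15 m

-15 m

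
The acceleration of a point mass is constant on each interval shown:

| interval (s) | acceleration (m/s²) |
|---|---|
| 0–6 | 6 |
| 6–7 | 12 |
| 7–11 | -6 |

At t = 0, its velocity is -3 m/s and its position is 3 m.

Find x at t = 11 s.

On each constant-a segment, Δv = aΔt and Δx = v₀Δt + ½aΔt²; chain segment to segment.
0–6 s: v starts -3 m/s; Δx = -3·6 + ½·6·6² = 90 m; v ends 33 m/s.
6–7 s: v starts 33 m/s; Δx = 33·1 + ½·12·1² = 39 m; v ends 45 m/s.
7–11 s: v starts 45 m/s; Δx = 45·4 + ½·-6·4² = 132 m; v ends 21 m/s.
x(11) = 3 + Σ Δx = 264 m.

264 m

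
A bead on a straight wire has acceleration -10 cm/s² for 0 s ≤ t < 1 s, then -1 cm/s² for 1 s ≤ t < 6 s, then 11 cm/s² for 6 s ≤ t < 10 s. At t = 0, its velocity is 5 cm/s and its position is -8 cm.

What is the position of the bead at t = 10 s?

On each constant-a segment, Δv = aΔt and Δx = v₀Δt + ½aΔt²; chain segment to segment.
0–1 s: v starts 5 cm/s; Δx = 5·1 + ½·-10·1² = 0 cm; v ends -5 cm/s.
1–6 s: v starts -5 cm/s; Δx = -5·5 + ½·-1·5² = -37.5 cm; v ends -10 cm/s.
6–10 s: v starts -10 cm/s; Δx = -10·4 + ½·11·4² = 48 cm; v ends 34 cm/s.
x(10) = -8 + Σ Δx = 2.5 cm.

2.5 cm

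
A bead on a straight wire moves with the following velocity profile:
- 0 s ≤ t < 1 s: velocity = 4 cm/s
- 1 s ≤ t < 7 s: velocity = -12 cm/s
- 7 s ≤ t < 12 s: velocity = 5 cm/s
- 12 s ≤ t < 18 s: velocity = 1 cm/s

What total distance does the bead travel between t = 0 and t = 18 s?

107 cm

Distance (not displacement) is the total path length: add the absolute areas under v-t.
0–1 s: |4| × 1 = 4 cm
1–7 s: |-12| × 6 = 72 cm
7–12 s: |5| × 5 = 25 cm
12–18 s: |1| × 6 = 6 cm
Total distance = 107 cm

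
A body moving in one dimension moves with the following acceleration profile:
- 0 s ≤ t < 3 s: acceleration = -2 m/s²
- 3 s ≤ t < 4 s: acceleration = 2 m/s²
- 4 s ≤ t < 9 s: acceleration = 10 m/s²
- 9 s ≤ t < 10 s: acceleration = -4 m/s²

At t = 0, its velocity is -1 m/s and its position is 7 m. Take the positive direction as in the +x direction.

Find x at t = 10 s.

On each constant-a segment, Δv = aΔt and Δx = v₀Δt + ½aΔt²; chain segment to segment.
0–3 s: v starts -1 m/s; Δx = -1·3 + ½·-2·3² = -12 m; v ends -7 m/s.
3–4 s: v starts -7 m/s; Δx = -7·1 + ½·2·1² = -6 m; v ends -5 m/s.
4–9 s: v starts -5 m/s; Δx = -5·5 + ½·10·5² = 100 m; v ends 45 m/s.
9–10 s: v starts 45 m/s; Δx = 45·1 + ½·-4·1² = 43 m; v ends 41 m/s.
x(10) = 7 + Σ Δx = 132 m.

132 m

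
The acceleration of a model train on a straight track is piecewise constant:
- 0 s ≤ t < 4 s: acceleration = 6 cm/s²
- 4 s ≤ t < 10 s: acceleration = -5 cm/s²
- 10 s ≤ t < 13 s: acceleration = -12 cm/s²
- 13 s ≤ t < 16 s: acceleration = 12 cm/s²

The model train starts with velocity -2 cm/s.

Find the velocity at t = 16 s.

-8 cm/s

Δv equals the area under the a-t graph; then v = v₀ + Δv.
0–4 s: 6 × 4 = 24 cm/s
4–10 s: -5 × 6 = -30 cm/s
10–13 s: -12 × 3 = -36 cm/s
13–16 s: 12 × 3 = 36 cm/s
Δv = -6 cm/s, so v(16) = -2 + (-6) = -8 cm/s.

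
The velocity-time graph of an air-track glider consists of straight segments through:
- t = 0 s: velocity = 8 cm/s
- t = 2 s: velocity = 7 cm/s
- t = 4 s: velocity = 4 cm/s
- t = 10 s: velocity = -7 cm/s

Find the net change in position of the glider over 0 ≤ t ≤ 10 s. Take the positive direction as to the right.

17 cm

Net displacement equals the area under the velocity-time graph (areas below the axis count negative).
0–2 s: ½(8 + 7)(2) = 15 cm
2–4 s: ½(7 + 4)(2) = 11 cm
4–10 s: ½(4 + -7)(6) = -9 cm
Net displacement = 17 cm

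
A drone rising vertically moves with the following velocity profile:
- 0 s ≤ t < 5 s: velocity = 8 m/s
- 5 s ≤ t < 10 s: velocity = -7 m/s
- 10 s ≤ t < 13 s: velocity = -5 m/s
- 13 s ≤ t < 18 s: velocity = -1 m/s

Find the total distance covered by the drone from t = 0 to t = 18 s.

Total distance travelled is ∫|v| dt — sum the magnitudes of each area piece.
0–5 s: |8| × 5 = 40 m
5–10 s: |-7| × 5 = 35 m
10–13 s: |-5| × 3 = 15 m
13–18 s: |-1| × 5 = 5 m
Total distance = 95 m

95 m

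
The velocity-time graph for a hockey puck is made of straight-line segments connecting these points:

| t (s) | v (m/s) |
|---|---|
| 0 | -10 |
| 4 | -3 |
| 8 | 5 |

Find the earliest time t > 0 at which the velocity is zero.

v changes sign on 4–8 s (from -3 to 5); the graph is linear there, so v = 0 at t = 4 + (3)·(8 − 4)/(5 − -3) = 5.5 s.

t = 5.5 s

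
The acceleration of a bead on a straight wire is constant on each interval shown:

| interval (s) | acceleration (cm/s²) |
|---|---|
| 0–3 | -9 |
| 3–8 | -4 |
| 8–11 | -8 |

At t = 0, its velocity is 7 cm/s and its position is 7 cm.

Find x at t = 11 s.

On each constant-a segment, Δv = aΔt and Δx = v₀Δt + ½aΔt²; chain segment to segment.
0–3 s: v starts 7 cm/s; Δx = 7·3 + ½·-9·3² = -19.5 cm; v ends -20 cm/s.
3–8 s: v starts -20 cm/s; Δx = -20·5 + ½·-4·5² = -150 cm; v ends -40 cm/s.
8–11 s: v starts -40 cm/s; Δx = -40·3 + ½·-8·3² = -156 cm; v ends -64 cm/s.
x(11) = 7 + Σ Δx = -318.5 cm.

-318.5 cm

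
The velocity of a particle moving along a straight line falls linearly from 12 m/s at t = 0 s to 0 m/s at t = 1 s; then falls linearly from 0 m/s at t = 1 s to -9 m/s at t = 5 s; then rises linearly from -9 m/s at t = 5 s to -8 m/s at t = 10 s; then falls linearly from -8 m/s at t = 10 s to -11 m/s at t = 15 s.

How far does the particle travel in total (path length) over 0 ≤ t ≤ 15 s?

114 m

Total distance travelled is ∫|v| dt — sum the magnitudes of each area piece.
0–1 s: |½(12 + 0)(1)| = 6 m
1–5 s: |½(0 + -9)(4)| = 18 m
5–10 s: |½(-9 + -8)(5)| = 42.5 m
10–15 s: |½(-8 + -11)(5)| = 47.5 m
Total distance = 114 m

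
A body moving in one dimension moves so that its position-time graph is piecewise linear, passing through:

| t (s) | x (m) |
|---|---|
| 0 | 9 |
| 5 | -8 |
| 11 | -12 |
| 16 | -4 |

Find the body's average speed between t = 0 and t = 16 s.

Average speed = (total path length)/(elapsed time); on a piecewise-linear x-t graph the path length is Σ|Δx|.
0–5 s: |Δx| = |-8 − 9| = 17 m
5–11 s: |Δx| = |-12 − -8| = 4 m
11–16 s: |Δx| = |-4 − -12| = 8 m
Total path = 29 m; average speed = 29/16 = 1.8125 m/s.

1.8125 m/s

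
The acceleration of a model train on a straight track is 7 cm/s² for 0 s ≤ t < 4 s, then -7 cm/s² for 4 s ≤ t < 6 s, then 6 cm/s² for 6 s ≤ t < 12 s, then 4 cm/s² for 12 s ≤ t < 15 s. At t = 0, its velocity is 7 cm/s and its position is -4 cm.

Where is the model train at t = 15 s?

On each constant-a segment, Δv = aΔt and Δx = v₀Δt + ½aΔt²; chain segment to segment.
0–4 s: v starts 7 cm/s; Δx = 7·4 + ½·7·4² = 84 cm; v ends 35 cm/s.
4–6 s: v starts 35 cm/s; Δx = 35·2 + ½·-7·2² = 56 cm; v ends 21 cm/s.
6–12 s: v starts 21 cm/s; Δx = 21·6 + ½·6·6² = 234 cm; v ends 57 cm/s.
12–15 s: v starts 57 cm/s; Δx = 57·3 + ½·4·3² = 189 cm; v ends 69 cm/s.
x(15) = -4 + Σ Δx = 559 cm.

559 cm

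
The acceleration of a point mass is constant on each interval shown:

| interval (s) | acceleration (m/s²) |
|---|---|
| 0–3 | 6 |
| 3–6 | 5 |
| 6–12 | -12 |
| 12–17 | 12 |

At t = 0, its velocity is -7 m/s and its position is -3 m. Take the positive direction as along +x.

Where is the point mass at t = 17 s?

-81.5 m

On each constant-a segment, Δv = aΔt and Δx = v₀Δt + ½aΔt²; chain segment to segment.
0–3 s: v starts -7 m/s; Δx = -7·3 + ½·6·3² = 6 m; v ends 11 m/s.
3–6 s: v starts 11 m/s; Δx = 11·3 + ½·5·3² = 55.5 m; v ends 26 m/s.
6–12 s: v starts 26 m/s; Δx = 26·6 + ½·-12·6² = -60 m; v ends -46 m/s.
12–17 s: v starts -46 m/s; Δx = -46·5 + ½·12·5² = -80 m; v ends 14 m/s.
x(17) = -3 + Σ Δx = -81.5 m.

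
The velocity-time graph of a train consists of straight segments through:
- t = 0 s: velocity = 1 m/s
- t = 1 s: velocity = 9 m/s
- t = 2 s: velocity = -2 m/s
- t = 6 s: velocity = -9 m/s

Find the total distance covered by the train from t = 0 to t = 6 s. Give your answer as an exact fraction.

679/22 m

Total distance travelled is ∫|v| dt — sum the magnitudes of each area piece.
0–1 s: |½(1 + 9)(1)| = 5 m
1–2 s: v = 0 at t = 20/11 s; triangle areas 81/22 + 2/11 = 85/22 m
2–6 s: |½(-2 + -9)(4)| = 22 m
Total distance = 679/22 m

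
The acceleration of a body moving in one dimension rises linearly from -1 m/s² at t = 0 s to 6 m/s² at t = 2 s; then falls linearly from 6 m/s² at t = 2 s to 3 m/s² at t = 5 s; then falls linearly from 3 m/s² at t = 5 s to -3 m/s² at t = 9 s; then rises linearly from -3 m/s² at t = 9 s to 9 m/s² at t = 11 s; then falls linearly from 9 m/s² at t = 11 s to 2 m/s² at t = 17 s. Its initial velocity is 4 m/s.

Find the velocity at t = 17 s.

Δv equals the area under the a-t graph; then v = v₀ + Δv.
0–2 s: ½(-1 + 6)(2) = 5 m/s
2–5 s: ½(6 + 3)(3) = 13.5 m/s
5–9 s: ½(3 + -3)(4) = 0 m/s
9–11 s: ½(-3 + 9)(2) = 6 m/s
11–17 s: ½(9 + 2)(6) = 33 m/s
Δv = 57.5 m/s, so v(17) = 4 + (57.5) = 61.5 m/s.

61.5 m/s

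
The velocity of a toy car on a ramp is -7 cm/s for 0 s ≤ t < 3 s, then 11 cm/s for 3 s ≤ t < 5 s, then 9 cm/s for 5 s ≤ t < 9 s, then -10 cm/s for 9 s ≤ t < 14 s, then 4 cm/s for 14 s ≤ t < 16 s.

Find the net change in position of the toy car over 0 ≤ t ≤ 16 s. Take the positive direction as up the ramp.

Net displacement equals the area under the velocity-time graph (areas below the axis count negative).
0–3 s: -7 × 3 = -21 cm
3–5 s: 11 × 2 = 22 cm
5–9 s: 9 × 4 = 36 cm
9–14 s: -10 × 5 = -50 cm
14–16 s: 4 × 2 = 8 cm
Net displacement = -5 cm

-5 cm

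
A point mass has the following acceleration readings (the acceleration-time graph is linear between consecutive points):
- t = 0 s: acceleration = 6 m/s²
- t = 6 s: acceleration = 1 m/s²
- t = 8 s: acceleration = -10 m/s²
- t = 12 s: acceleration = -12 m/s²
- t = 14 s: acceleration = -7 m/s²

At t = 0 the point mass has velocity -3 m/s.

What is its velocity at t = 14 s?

Δv equals the area under the a-t graph; then v = v₀ + Δv.
0–6 s: ½(6 + 1)(6) = 21 m/s
6–8 s: ½(1 + -10)(2) = -9 m/s
8–12 s: ½(-10 + -12)(4) = -44 m/s
12–14 s: ½(-12 + -7)(2) = -19 m/s
Δv = -51 m/s, so v(14) = -3 + (-51) = -54 m/s.

-54 m/s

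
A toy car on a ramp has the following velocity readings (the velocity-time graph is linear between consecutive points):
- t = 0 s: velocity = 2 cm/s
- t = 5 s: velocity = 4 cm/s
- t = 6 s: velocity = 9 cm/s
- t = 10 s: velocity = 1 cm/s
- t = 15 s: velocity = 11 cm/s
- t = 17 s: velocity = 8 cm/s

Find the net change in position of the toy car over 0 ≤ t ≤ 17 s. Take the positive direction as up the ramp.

90.5 cm

Displacement is the signed area under the v-t curve.
0–5 s: ½(2 + 4)(5) = 15 cm
5–6 s: ½(4 + 9)(1) = 6.5 cm
6–10 s: ½(9 + 1)(4) = 20 cm
10–15 s: ½(1 + 11)(5) = 30 cm
15–17 s: ½(11 + 8)(2) = 19 cm
Net displacement = 90.5 cm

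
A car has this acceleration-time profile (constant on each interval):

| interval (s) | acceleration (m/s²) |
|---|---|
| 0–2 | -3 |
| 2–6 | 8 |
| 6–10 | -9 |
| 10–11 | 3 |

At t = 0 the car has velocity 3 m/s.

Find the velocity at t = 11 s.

Δv equals the area under the a-t graph; then v = v₀ + Δv.
0–2 s: -3 × 2 = -6 m/s
2–6 s: 8 × 4 = 32 m/s
6–10 s: -9 × 4 = -36 m/s
10–11 s: 3 × 1 = 3 m/s
Δv = -7 m/s, so v(11) = 3 + (-7) = -4 m/s.

-4 m/s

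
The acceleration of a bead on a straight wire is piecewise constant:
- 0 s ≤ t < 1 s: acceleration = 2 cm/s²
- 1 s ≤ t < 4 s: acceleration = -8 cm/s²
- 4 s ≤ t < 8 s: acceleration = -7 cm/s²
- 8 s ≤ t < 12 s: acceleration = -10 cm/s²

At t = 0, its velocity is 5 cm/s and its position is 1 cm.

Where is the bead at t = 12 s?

On each constant-a segment, Δv = aΔt and Δx = v₀Δt + ½aΔt²; chain segment to segment.
0–1 s: v starts 5 cm/s; Δx = 5·1 + ½·2·1² = 6 cm; v ends 7 cm/s.
1–4 s: v starts 7 cm/s; Δx = 7·3 + ½·-8·3² = -15 cm; v ends -17 cm/s.
4–8 s: v starts -17 cm/s; Δx = -17·4 + ½·-7·4² = -124 cm; v ends -45 cm/s.
8–12 s: v starts -45 cm/s; Δx = -45·4 + ½·-10·4² = -260 cm; v ends -85 cm/s.
x(12) = 1 + Σ Δx = -392 cm.

-392 cm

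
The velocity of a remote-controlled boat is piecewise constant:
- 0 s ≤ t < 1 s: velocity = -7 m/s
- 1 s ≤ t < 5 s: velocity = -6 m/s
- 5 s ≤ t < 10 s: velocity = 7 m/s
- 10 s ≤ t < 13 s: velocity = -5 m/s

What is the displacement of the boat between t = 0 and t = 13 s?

Displacement is the signed area under the v-t curve.
0–1 s: -7 × 1 = -7 m
1–5 s: -6 × 4 = -24 m
5–10 s: 7 × 5 = 35 m
10–13 s: -5 × 3 = -15 m
Net displacement = -11 m

-11 m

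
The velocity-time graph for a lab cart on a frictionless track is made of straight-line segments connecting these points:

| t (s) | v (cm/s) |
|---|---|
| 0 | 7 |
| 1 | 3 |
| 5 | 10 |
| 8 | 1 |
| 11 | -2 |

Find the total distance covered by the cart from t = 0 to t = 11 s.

Distance (not displacement) is the total path length: add the absolute areas under v-t.
0–1 s: |½(7 + 3)(1)| = 5 cm
1–5 s: |½(3 + 10)(4)| = 26 cm
5–8 s: |½(10 + 1)(3)| = 16.5 cm
8–11 s: v = 0 at t = 9 s; triangle areas 0.5 + 2 = 2.5 cm
Total distance = 50 cm

50 cm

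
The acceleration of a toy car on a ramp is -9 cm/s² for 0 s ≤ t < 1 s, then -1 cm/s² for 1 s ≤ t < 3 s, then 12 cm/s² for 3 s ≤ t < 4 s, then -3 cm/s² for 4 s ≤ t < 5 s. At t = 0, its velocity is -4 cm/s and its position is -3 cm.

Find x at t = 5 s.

-53 cm

On each constant-a segment, Δv = aΔt and Δx = v₀Δt + ½aΔt²; chain segment to segment.
0–1 s: v starts -4 cm/s; Δx = -4·1 + ½·-9·1² = -8.5 cm; v ends -13 cm/s.
1–3 s: v starts -13 cm/s; Δx = -13·2 + ½·-1·2² = -28 cm; v ends -15 cm/s.
3–4 s: v starts -15 cm/s; Δx = -15·1 + ½·12·1² = -9 cm; v ends -3 cm/s.
4–5 s: v starts -3 cm/s; Δx = -3·1 + ½·-3·1² = -4.5 cm; v ends -6 cm/s.
x(5) = -3 + Σ Δx = -53 cm.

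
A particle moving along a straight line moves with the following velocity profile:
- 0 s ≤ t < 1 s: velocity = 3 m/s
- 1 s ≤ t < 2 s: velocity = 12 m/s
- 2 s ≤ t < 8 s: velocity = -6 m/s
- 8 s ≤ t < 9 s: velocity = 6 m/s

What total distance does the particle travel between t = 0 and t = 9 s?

Distance (not displacement) is the total path length: add the absolute areas under v-t.
0–1 s: |3| × 1 = 3 m
1–2 s: |12| × 1 = 12 m
2–8 s: |-6| × 6 = 36 m
8–9 s: |6| × 1 = 6 m
Total distance = 57 m

57 m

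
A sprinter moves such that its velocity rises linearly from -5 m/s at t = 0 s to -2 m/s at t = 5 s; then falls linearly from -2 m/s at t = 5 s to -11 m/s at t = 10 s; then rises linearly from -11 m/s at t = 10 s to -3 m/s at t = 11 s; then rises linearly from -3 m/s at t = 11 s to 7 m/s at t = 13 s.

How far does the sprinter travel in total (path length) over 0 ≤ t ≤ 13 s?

62.8 m

Total distance travelled is ∫|v| dt — sum the magnitudes of each area piece.
0–5 s: |½(-5 + -2)(5)| = 17.5 m
5–10 s: |½(-2 + -11)(5)| = 32.5 m
10–11 s: |½(-11 + -3)(1)| = 7 m
11–13 s: v = 0 at t = 11.6 s; triangle areas 0.9 + 4.9 = 5.8 m
Total distance = 62.8 m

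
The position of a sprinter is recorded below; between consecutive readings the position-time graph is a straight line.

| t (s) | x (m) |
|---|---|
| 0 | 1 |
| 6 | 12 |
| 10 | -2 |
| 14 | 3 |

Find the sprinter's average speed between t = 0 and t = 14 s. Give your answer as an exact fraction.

15/7 m/s

Average speed = (total path length)/(elapsed time); on a piecewise-linear x-t graph the path length is Σ|Δx|.
0–6 s: |Δx| = |12 − 1| = 11 m
6–10 s: |Δx| = |-2 − 12| = 14 m
10–14 s: |Δx| = |3 − -2| = 5 m
Total path = 30 m; average speed = 30/14 = 15/7 m/s.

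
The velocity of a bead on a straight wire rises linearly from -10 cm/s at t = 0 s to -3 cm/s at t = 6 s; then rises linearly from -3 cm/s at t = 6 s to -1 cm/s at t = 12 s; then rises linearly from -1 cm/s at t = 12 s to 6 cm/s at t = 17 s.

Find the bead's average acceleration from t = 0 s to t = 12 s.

Average acceleration = Δv/Δt = (-1 − -10)/(12 − 0) = 0.75 cm/s².

0.75 cm/s²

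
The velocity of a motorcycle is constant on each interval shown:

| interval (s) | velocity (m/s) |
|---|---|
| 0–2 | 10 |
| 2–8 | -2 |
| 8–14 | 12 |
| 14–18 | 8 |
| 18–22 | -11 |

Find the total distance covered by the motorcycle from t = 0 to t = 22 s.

Distance (not displacement) is the total path length: add the absolute areas under v-t.
0–2 s: |10| × 2 = 20 m
2–8 s: |-2| × 6 = 12 m
8–14 s: |12| × 6 = 72 m
14–18 s: |8| × 4 = 32 m
18–22 s: |-11| × 4 = 44 m
Total distance = 180 m

180 m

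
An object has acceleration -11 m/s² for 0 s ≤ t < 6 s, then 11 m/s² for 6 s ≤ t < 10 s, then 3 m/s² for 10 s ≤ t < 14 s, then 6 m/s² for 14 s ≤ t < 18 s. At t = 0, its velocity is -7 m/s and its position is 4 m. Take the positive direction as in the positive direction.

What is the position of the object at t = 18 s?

-552 m

On each constant-a segment, Δv = aΔt and Δx = v₀Δt + ½aΔt²; chain segment to segment.
0–6 s: v starts -7 m/s; Δx = -7·6 + ½·-11·6² = -240 m; v ends -73 m/s.
6–10 s: v starts -73 m/s; Δx = -73·4 + ½·11·4² = -204 m; v ends -29 m/s.
10–14 s: v starts -29 m/s; Δx = -29·4 + ½·3·4² = -92 m; v ends -17 m/s.
14–18 s: v starts -17 m/s; Δx = -17·4 + ½·6·4² = -20 m; v ends 7 m/s.
x(18) = 4 + Σ Δx = -552 m.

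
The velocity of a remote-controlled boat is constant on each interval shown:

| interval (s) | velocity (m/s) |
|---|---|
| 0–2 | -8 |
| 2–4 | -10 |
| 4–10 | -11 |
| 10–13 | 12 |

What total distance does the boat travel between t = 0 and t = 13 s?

Distance (not displacement) is the total path length: add the absolute areas under v-t.
0–2 s: |-8| × 2 = 16 m
2–4 s: |-10| × 2 = 20 m
4–10 s: |-11| × 6 = 66 m
10–13 s: |12| × 3 = 36 m
Total distance = 138 m

138 m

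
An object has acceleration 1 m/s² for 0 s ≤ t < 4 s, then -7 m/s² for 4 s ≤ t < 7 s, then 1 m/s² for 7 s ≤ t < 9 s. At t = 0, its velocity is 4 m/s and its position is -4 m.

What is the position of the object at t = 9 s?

-11.5 m

On each constant-a segment, Δv = aΔt and Δx = v₀Δt + ½aΔt²; chain segment to segment.
0–4 s: v starts 4 m/s; Δx = 4·4 + ½·1·4² = 24 m; v ends 8 m/s.
4–7 s: v starts 8 m/s; Δx = 8·3 + ½·-7·3² = -7.5 m; v ends -13 m/s.
7–9 s: v starts -13 m/s; Δx = -13·2 + ½·1·2² = -24 m; v ends -11 m/s.
x(9) = -4 + Σ Δx = -11.5 m.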